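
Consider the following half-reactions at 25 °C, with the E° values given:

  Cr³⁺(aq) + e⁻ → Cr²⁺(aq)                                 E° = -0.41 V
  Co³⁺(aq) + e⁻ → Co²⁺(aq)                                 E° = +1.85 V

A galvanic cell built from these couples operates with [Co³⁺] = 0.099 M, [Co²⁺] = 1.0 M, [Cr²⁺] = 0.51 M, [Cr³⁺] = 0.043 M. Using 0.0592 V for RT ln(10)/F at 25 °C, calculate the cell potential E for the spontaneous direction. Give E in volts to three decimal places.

+2.264 V

Co³⁺/Co²⁺ is the cathode (higher E°), Cr³⁺/Cr²⁺ the anode: E°cell = +1.85 − (-0.41) = +2.26 V, n = 1.
Overall: Co³⁺(aq) + Cr²⁺(aq) → Co²⁺(aq) + Cr³⁺(aq)
Q = [Co²⁺]·[Cr³⁺] / ([Co³⁺]·[Cr²⁺]); log Q = -0.070.
E = E° − (0.0592/n) log Q = +2.26 − (0.0592/1)(-0.070) = +2.264 V.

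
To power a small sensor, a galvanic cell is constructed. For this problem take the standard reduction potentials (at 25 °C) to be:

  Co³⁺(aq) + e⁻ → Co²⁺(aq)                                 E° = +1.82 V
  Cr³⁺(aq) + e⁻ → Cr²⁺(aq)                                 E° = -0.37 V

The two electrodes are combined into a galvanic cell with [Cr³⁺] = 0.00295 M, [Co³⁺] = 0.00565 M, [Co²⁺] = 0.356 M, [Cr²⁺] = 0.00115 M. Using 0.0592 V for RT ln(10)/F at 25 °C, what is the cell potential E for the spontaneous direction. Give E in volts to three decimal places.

+2.059 V

Co³⁺/Co²⁺ is the cathode (higher E°), Cr³⁺/Cr²⁺ the anode: E°cell = +1.82 − (-0.37) = +2.19 V, n = 1.
Overall: Co³⁺(aq) + Cr²⁺(aq) → Co²⁺(aq) + Cr³⁺(aq)
Q = [Co²⁺]·[Cr³⁺] / ([Co³⁺]·[Cr²⁺]); log Q = 2.209.
E = E° − (0.0592/n) log Q = +2.19 − (0.0592/1)(2.209) = +2.059 V.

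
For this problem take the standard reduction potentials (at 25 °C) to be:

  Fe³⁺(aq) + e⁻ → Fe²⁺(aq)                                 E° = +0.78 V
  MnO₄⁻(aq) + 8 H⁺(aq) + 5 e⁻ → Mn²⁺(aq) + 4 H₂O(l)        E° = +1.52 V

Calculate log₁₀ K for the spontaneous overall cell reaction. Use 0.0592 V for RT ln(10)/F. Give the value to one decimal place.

62.5

Cathode: MnO₄⁻/Mn²⁺; anode: Fe³⁺/Fe²⁺. E°cell = +0.74 V, n = 5.
log K = nE°cell / 0.0592 = (5)(+0.74) / 0.0592 = 62.5.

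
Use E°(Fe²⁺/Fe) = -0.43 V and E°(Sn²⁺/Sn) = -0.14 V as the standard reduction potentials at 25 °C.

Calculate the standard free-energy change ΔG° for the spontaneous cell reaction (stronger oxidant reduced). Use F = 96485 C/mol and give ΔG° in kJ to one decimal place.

Sn²⁺/Sn (E° = -0.14 V) is the cathode; Fe²⁺/Fe (E° = -0.43 V) is the anode, so E°cell = +0.29 V.
Balancing electrons gives n = 2 (lcm of 2 and 2).
ΔG° = −nFE° = −(2)(96485)(+0.29) = -55,961 J = -56.0 kJ.

-56.0 kJ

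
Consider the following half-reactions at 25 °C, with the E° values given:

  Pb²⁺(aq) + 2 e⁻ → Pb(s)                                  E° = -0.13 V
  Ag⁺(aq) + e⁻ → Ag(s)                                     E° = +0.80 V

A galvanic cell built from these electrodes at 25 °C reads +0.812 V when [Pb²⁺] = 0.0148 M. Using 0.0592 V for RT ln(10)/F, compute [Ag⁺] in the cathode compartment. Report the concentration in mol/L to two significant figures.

0.0012 M

Ag⁺/Ag is the cathode, Pb²⁺/Pb the anode: E°cell = +0.93 V, n = 2.
Overall reaction: 2 Ag⁺(aq) + Pb(s) → 2 Ag(s) + Pb²⁺(aq); Q = [Pb²⁺]^1/[Ag⁺]^2.
From E = E° − (0.0592/n) log Q: log Q = (E° − E)·n/0.0592 = (+0.93 − (+0.812))·2/0.0592 = 3.9865.
So 2·log[Ag⁺] = 1·log(0.0148) − log Q = -1.8297 − (3.9865) = -5.8162; log[Ag⁺] = -5.8162 / 2 = -2.9081; [Ag⁺] = 10^(-2.9081) ≈ 0.0012 M.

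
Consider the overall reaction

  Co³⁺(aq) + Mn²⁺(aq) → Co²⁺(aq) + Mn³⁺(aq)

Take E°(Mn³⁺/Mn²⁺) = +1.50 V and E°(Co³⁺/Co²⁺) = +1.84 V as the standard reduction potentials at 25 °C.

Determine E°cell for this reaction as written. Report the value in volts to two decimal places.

+0.34 V

The Co³⁺/Co²⁺ couple has the higher reduction potential, so it is the cathode; Mn³⁺/Mn²⁺ is oxidised at the anode.
E°cell = E°(cathode) − E°(anode) = (+1.84) − (+1.50) = +0.34 V.
Since E°cell > 0, the reaction is spontaneous under standard conditions.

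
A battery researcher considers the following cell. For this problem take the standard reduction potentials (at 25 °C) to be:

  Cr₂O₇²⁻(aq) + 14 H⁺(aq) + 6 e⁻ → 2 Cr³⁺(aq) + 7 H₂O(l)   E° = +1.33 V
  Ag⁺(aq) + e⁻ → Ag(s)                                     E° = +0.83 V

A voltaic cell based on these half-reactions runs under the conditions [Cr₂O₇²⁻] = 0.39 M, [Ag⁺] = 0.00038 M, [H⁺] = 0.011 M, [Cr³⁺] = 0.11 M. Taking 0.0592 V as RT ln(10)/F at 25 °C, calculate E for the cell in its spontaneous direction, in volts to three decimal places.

Cr₂O₇²⁻/Cr³⁺ is the cathode (higher E°), Ag⁺/Ag the anode: E°cell = +1.33 − (+0.83) = +0.50 V, n = 6.
Overall: Cr₂O₇²⁻(aq) + 14 H⁺(aq) + 6 Ag(s) → 2 Cr³⁺(aq) + 7 H₂O(l) + 6 Ag⁺(aq)
Q = [Cr³⁺]^2·[Ag⁺]^6 / ([Cr₂O₇²⁻]·[H⁺]^14); log Q = 5.391.
E = E° − (0.0592/n) log Q = +0.50 − (0.0592/6)(5.391) = +0.447 V.

+0.447 V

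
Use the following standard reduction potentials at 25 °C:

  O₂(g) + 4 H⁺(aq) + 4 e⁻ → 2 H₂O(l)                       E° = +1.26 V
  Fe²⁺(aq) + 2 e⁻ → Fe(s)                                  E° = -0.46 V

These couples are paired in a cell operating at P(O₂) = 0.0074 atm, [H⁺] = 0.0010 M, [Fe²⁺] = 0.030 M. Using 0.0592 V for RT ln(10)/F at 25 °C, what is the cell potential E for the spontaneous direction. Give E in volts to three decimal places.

O₂/H₂O is the cathode (higher E°), Fe²⁺/Fe the anode: E°cell = +1.26 − (-0.46) = +1.72 V, n = 4.
Overall: O₂(g) + 4 H⁺(aq) + 2 Fe(s) → 2 H₂O(l) + 2 Fe²⁺(aq)
Q = [Fe²⁺]^2 / (P(O₂)·[H⁺]^4); log Q = 11.085.
E = E° − (0.0592/n) log Q = +1.72 − (0.0592/4)(11.085) = +1.556 V.

+1.556 V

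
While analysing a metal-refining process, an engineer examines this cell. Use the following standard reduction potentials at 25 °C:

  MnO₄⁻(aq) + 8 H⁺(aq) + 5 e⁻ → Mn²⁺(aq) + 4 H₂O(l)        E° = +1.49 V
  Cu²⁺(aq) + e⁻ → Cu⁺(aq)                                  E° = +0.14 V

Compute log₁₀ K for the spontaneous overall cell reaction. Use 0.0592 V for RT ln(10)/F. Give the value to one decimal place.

Cathode: MnO₄⁻/Mn²⁺; anode: Cu²⁺/Cu⁺. E°cell = +1.35 V, n = 5.
log K = nE°cell / 0.0592 = (5)(+1.35) / 0.0592 = 114.0.

114.0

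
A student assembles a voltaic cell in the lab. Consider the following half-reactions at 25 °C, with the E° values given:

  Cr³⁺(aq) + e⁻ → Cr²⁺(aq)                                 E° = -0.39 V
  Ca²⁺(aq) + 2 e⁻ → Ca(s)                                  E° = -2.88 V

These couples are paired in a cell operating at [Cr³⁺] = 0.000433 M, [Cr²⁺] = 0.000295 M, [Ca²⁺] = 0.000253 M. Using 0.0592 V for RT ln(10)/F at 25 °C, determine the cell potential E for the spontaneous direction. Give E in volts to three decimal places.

Cr³⁺/Cr²⁺ is the cathode (higher E°), Ca²⁺/Ca the anode: E°cell = -0.39 − (-2.88) = +2.49 V, n = 2.
Overall: 2 Cr³⁺(aq) + Ca(s) → 2 Cr²⁺(aq) + Ca²⁺(aq)
Q = [Cr²⁺]^2·[Ca²⁺] / ([Cr³⁺]^2); log Q = -3.930.
E = E° − (0.0592/n) log Q = +2.49 − (0.0592/2)(-3.930) = +2.606 V.

+2.606 V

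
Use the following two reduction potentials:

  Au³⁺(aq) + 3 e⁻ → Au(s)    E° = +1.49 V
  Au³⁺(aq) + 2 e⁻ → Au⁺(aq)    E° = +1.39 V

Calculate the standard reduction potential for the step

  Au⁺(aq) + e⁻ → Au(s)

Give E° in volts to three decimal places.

+1.690 V

Sequential free energies add, so n₃E°₃ = n₁E°₁ + n₂E°₂.
With n₃ = 3, and the known step contributing 2×(+1.39) V, the unknown satisfies 1·E° = 3×(+1.49) − 2×(+1.39) = +1.690.
E° = +1.690 / 1 = +1.690 V.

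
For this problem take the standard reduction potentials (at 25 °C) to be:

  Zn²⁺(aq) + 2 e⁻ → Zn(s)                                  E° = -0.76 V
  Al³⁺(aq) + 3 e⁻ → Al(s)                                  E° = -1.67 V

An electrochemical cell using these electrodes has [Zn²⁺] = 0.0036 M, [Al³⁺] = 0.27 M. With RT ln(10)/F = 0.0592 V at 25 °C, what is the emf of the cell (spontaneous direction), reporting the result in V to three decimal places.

Zn²⁺/Zn is the cathode (higher E°), Al³⁺/Al the anode: E°cell = -0.76 − (-1.67) = +0.91 V, n = 6.
Overall: 3 Zn²⁺(aq) + 2 Al(s) → 3 Zn(s) + 2 Al³⁺(aq)
Q = [Al³⁺]^2 / ([Zn²⁺]^3); log Q = 6.194.
E = E° − (0.0592/n) log Q = +0.91 − (0.0592/6)(6.194) = +0.849 V.

+0.849 V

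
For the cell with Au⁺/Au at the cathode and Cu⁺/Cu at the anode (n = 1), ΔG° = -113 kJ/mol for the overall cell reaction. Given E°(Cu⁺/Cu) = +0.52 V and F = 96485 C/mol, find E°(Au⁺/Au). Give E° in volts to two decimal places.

E°cell = −ΔG°/(nF) = −(-113×10³)/((1)(96485)) = +1.171 V.
Since Au⁺/Au is the cathode and Cu⁺/Cu the anode, E°cell = E°(Au⁺/Au) − E°(Cu⁺/Cu).
So E°(Au⁺/Au) = E°cell + E°(Cu⁺/Cu) = +1.171 + (+0.52) = +1.69 V.

+1.69 V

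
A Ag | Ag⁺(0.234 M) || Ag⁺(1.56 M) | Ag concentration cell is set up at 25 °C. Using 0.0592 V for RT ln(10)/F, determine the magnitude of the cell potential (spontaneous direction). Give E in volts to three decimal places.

+0.049 V

For a concentration cell E°cell = 0. The 1.56 M side is the cathode (reduction is favoured where [Ag⁺] is higher).
With n = 1, E = −(0.0592/1) log([Ag⁺]ₐₙ/[Ag⁺]꜀ₐₜ) = −(0.0592/1) log(0.234/1.56) = −(0.0592/1)(-0.824) = +0.049 V.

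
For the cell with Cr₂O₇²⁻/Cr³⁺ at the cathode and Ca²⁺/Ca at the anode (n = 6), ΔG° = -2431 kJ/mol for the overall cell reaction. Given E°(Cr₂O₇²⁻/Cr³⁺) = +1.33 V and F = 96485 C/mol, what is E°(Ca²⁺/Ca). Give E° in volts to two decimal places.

E°cell = −ΔG°/(nF) = −(-2431×10³)/((6)(96485)) = +4.199 V.
Since Cr₂O₇²⁻/Cr³⁺ is the cathode and Ca²⁺/Ca the anode, E°cell = E°(Cr₂O₇²⁻/Cr³⁺) − E°(Ca²⁺/Ca).
So E°(Ca²⁺/Ca) = E°(Cr₂O₇²⁻/Cr³⁺) − E°cell = (+1.33) − (+4.199) = -2.87 V.

-2.87 V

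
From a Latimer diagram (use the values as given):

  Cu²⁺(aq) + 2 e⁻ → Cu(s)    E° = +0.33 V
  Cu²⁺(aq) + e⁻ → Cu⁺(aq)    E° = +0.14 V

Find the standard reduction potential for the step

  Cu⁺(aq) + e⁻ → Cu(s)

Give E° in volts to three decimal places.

Sequential free energies add, so n₃E°₃ = n₁E°₁ + n₂E°₂.
With n₃ = 2, and the known step contributing 1×(+0.14) V, the unknown satisfies 1·E° = 2×(+0.33) − 1×(+0.14) = +0.520.
E° = +0.520 / 1 = +0.520 V.

+0.520 V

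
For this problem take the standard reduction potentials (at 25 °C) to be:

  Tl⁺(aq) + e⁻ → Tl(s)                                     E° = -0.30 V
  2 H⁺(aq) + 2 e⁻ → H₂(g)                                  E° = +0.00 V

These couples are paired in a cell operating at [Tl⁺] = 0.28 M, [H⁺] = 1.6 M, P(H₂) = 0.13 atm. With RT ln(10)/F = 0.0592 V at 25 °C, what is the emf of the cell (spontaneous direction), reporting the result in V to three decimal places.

H⁺/H₂ is the cathode (higher E°), Tl⁺/Tl the anode: E°cell = +0.00 − (-0.30) = +0.30 V, n = 2.
Overall: 2 H⁺(aq) + 2 Tl(s) → H₂(g) + 2 Tl⁺(aq)
Q = P(H₂)·[Tl⁺]^2 / ([H⁺]^2); log Q = -2.400.
E = E° − (0.0592/n) log Q = +0.30 − (0.0592/2)(-2.400) = +0.371 V.

+0.371 V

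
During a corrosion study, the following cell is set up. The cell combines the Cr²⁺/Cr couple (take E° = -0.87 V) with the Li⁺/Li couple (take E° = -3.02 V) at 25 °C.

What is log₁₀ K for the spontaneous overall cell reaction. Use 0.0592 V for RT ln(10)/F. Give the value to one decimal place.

Cathode: Cr²⁺/Cr; anode: Li⁺/Li. E°cell = +2.15 V, n = 2.
log K = nE°cell / 0.0592 = (2)(+2.15) / 0.0592 = 72.6.

72.6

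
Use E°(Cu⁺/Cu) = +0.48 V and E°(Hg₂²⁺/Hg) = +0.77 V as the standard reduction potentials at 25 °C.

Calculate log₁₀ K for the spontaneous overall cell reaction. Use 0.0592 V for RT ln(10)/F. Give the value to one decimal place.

Cathode: Hg₂²⁺/Hg; anode: Cu⁺/Cu. E°cell = +0.29 V, n = 2.
log K = nE°cell / 0.0592 = (2)(+0.29) / 0.0592 = 9.8.

9.8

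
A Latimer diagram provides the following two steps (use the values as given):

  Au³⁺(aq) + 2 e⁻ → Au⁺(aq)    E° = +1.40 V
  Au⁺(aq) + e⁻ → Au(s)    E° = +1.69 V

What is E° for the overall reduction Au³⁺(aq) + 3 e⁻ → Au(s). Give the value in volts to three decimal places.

Since ΔG° = −nFE° is additive over sequential reductions, n₃E°₃ = n₁E°₁ + n₂E°₂.
E°₃ = (2×+1.40 + 1×+1.69) / 3 = (+4.490) / 3 = +1.497 V.
E° values themselves are not directly additive — weighting by electron count is essential.

+1.497 V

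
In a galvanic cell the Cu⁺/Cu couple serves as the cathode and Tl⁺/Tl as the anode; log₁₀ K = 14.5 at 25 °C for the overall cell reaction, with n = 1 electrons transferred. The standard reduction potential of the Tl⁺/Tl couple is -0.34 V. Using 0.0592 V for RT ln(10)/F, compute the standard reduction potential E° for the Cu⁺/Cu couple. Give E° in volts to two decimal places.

+0.52 V

E°cell = (0.0592/n)·log K = (0.0592/1)(14.5) = +0.858 V.
Since Cu⁺/Cu is the cathode and Tl⁺/Tl the anode, E°cell = E°(Cu⁺/Cu) − E°(Tl⁺/Tl).
So E°(Cu⁺/Cu) = E°cell + E°(Tl⁺/Tl) = +0.858 + (-0.34) = +0.52 V.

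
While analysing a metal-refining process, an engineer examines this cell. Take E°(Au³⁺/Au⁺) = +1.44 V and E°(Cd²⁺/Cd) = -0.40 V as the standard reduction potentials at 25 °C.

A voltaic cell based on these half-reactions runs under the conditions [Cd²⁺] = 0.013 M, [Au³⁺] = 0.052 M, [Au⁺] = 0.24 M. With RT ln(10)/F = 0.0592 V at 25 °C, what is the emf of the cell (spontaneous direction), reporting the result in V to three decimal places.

+1.876 V

Au³⁺/Au⁺ is the cathode (higher E°), Cd²⁺/Cd the anode: E°cell = +1.44 − (-0.40) = +1.84 V, n = 2.
Overall: Au³⁺(aq) + Cd(s) → Au⁺(aq) + Cd²⁺(aq)
Q = [Au⁺]·[Cd²⁺] / ([Au³⁺]); log Q = -1.222.
E = E° − (0.0592/n) log Q = +1.84 − (0.0592/2)(-1.222) = +1.876 V.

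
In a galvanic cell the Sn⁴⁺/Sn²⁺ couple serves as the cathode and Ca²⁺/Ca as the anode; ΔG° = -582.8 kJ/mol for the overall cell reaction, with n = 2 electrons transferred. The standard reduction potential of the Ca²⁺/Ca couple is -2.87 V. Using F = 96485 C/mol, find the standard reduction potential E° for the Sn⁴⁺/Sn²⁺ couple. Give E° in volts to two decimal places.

+0.15 V

E°cell = −ΔG°/(nF) = −(-582.8×10³)/((2)(96485)) = +3.020 V.
Since Sn⁴⁺/Sn²⁺ is the cathode and Ca²⁺/Ca the anode, E°cell = E°(Sn⁴⁺/Sn²⁺) − E°(Ca²⁺/Ca).
So E°(Sn⁴⁺/Sn²⁺) = E°cell + E°(Ca²⁺/Ca) = +3.020 + (-2.87) = +0.15 V.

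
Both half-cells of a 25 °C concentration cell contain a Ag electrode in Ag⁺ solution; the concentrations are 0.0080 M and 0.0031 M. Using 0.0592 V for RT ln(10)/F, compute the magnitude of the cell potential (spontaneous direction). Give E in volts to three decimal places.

+0.024 V

For a concentration cell E°cell = 0. The 0.0080 M side is the cathode (reduction is favoured where [Ag⁺] is higher).
With n = 1, E = −(0.0592/1) log([Ag⁺]ₐₙ/[Ag⁺]꜀ₐₜ) = −(0.0592/1) log(0.0031/0.008) = −(0.0592/1)(-0.412) = +0.024 V.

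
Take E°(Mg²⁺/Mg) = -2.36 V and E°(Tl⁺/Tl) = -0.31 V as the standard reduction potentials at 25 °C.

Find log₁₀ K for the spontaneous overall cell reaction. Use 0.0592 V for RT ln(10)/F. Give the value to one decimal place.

69.3

Cathode: Tl⁺/Tl; anode: Mg²⁺/Mg. E°cell = +2.05 V, n = 2.
log K = nE°cell / 0.0592 = (2)(+2.05) / 0.0592 = 69.3.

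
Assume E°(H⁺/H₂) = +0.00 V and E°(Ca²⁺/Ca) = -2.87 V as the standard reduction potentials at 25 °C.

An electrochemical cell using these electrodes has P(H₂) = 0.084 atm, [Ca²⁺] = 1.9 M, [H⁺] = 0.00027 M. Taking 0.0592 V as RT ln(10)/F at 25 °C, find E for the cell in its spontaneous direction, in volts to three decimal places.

H⁺/H₂ is the cathode (higher E°), Ca²⁺/Ca the anode: E°cell = +0.00 − (-2.87) = +2.87 V, n = 2.
Overall: 2 H⁺(aq) + Ca(s) → H₂(g) + Ca²⁺(aq)
Q = P(H₂)·[Ca²⁺] / ([H⁺]^2); log Q = 6.340.
E = E° − (0.0592/n) log Q = +2.87 − (0.0592/2)(6.340) = +2.682 V.

+2.682 V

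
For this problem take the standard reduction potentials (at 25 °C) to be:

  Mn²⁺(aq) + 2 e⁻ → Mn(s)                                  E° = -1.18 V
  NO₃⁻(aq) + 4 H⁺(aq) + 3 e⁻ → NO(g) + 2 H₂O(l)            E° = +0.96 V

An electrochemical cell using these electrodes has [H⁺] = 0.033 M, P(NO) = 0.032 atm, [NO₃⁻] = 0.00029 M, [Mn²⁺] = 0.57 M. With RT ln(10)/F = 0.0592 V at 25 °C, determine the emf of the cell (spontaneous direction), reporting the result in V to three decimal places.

NO₃⁻/NO is the cathode (higher E°), Mn²⁺/Mn the anode: E°cell = +0.96 − (-1.18) = +2.14 V, n = 6.
Overall: 2 NO₃⁻(aq) + 8 H⁺(aq) + 3 Mn(s) → 2 NO(g) + 4 H₂O(l) + 3 Mn²⁺(aq)
Q = P(NO)^2·[Mn²⁺]^3 / ([NO₃⁻]^2·[H⁺]^8); log Q = 15.205.
E = E° − (0.0592/n) log Q = +2.14 − (0.0592/6)(15.205) = +1.990 V.

+1.990 V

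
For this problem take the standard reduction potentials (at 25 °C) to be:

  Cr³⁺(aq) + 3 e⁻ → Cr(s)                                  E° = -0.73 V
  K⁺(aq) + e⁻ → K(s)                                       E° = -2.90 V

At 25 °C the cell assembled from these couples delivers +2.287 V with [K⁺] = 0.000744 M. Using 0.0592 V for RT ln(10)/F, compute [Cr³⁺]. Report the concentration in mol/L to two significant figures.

Cr³⁺/Cr is the cathode, K⁺/K the anode: E°cell = +2.17 V, n = 3.
Overall reaction: Cr³⁺(aq) + 3 K(s) → Cr(s) + 3 K⁺(aq); Q = [K⁺]^3/[Cr³⁺]^1.
From E = E° − (0.0592/n) log Q: log Q = (E° − E)·n/0.0592 = (+2.17 − (+2.287))·3/0.0592 = -5.9291.
So 1·log[Cr³⁺] = 3·log(0.000744) − log Q = -9.3853 − (-5.9291) = -3.4562; [Cr³⁺] = 10^(-3.4562) ≈ 0.00035 M.

0.00035 M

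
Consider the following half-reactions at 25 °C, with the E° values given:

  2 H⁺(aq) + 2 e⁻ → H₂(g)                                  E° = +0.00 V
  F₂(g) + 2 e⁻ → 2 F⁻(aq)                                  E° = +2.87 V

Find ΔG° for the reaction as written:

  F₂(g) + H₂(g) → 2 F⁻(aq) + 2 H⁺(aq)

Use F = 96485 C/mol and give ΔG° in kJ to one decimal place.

As written, F₂/F⁻ is reduced (cathode) and H⁺/H₂ is oxidised (anode), so E°cell = (+2.87) − (+0.00) = +2.87 V.
Balancing electrons gives n = 2.
ΔG° = −nFE° = −(2)(96485)(+2.87) = -553,824 J = -553.8 kJ.

-553.8 kJ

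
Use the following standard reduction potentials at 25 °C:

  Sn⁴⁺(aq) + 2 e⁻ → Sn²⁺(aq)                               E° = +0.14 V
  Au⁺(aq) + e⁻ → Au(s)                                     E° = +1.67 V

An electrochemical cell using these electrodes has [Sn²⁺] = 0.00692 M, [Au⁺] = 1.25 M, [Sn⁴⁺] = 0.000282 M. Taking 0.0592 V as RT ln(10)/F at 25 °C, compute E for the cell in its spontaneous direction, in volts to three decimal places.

Au⁺/Au is the cathode (higher E°), Sn⁴⁺/Sn²⁺ the anode: E°cell = +1.67 − (+0.14) = +1.53 V, n = 2.
Overall: 2 Au⁺(aq) + Sn²⁺(aq) → 2 Au(s) + Sn⁴⁺(aq)
Q = [Sn⁴⁺] / ([Au⁺]^2·[Sn²⁺]); log Q = -1.584.
E = E° − (0.0592/n) log Q = +1.53 − (0.0592/2)(-1.584) = +1.577 V.

+1.577 V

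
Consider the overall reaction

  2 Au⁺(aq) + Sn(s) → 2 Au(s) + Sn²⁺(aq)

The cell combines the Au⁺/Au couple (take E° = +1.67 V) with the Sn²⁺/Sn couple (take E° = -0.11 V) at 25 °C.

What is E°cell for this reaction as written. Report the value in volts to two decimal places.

The Au⁺/Au couple has the higher reduction potential, so it is the cathode; Sn²⁺/Sn is oxidised at the anode.
E°cell = E°(cathode) − E°(anode) = (+1.67) − (-0.11) = +1.78 V.
Since E°cell > 0, the reaction is spontaneous under standard conditions.

+1.78 V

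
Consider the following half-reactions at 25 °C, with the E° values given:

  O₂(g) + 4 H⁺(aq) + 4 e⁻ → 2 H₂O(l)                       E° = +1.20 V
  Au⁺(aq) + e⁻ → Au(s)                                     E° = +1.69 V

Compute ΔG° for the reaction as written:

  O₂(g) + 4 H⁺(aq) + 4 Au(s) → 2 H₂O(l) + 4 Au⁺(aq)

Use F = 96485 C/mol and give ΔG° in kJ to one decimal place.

As written, O₂/H₂O is reduced (cathode) and Au⁺/Au is oxidised (anode), so E°cell = (+1.20) − (+1.69) = -0.49 V.
Balancing electrons gives n = 4.
ΔG° = −nFE° = −(4)(96485)(-0.49) = 189,111 J = +189.1 kJ.

+189.1 kJ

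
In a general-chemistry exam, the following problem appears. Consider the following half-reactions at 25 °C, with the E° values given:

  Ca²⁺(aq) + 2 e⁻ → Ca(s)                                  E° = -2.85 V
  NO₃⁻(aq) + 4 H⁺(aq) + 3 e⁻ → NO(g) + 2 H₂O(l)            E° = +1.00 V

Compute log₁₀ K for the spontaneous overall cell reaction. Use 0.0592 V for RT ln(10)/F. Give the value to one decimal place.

Cathode: NO₃⁻/NO; anode: Ca²⁺/Ca. E°cell = +3.85 V, n = 6.
log K = nE°cell / 0.0592 = (6)(+3.85) / 0.0592 = 390.2.

390.2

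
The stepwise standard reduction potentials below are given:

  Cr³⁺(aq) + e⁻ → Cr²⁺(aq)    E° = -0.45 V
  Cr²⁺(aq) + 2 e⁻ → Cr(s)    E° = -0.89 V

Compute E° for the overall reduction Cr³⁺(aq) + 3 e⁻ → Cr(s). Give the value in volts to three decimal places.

Since ΔG° = −nFE° is additive over sequential reductions, n₃E°₃ = n₁E°₁ + n₂E°₂.
E°₃ = (1×-0.45 + 2×-0.89) / 3 = (-2.230) / 3 = -0.743 V.

-0.743 V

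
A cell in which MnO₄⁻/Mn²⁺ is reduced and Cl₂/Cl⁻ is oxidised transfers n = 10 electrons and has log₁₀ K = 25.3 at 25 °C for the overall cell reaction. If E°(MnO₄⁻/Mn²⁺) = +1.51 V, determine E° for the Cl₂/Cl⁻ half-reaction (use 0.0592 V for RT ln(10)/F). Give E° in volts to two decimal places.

+1.36 V

E°cell = (0.0592/n)·log K = (0.0592/10)(25.3) = +0.150 V.
Since MnO₄⁻/Mn²⁺ is the cathode and Cl₂/Cl⁻ the anode, E°cell = E°(MnO₄⁻/Mn²⁺) − E°(Cl₂/Cl⁻).
So E°(Cl₂/Cl⁻) = E°(MnO₄⁻/Mn²⁺) − E°cell = (+1.51) − (+0.150) = +1.36 V.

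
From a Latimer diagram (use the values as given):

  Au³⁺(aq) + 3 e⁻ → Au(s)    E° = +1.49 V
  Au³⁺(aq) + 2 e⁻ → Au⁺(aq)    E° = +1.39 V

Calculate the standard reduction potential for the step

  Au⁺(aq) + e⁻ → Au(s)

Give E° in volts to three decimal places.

+1.690 V

Sequential free energies add, so n₃E°₃ = n₁E°₁ + n₂E°₂.
With n₃ = 3, and the known step contributing 2×(+1.39) V, the unknown satisfies 1·E° = 3×(+1.49) − 2×(+1.39) = +1.690.
E° = +1.690 / 1 = +1.690 V.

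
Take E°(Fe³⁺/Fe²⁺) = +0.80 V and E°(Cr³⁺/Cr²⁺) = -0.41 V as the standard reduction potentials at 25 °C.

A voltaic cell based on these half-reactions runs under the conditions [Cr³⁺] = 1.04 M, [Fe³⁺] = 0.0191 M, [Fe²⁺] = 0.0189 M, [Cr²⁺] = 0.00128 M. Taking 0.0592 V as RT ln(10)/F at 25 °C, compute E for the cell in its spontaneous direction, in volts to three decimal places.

+1.038 V

Fe³⁺/Fe²⁺ is the cathode (higher E°), Cr³⁺/Cr²⁺ the anode: E°cell = +0.80 − (-0.41) = +1.21 V, n = 1.
Overall: Fe³⁺(aq) + Cr²⁺(aq) → Fe²⁺(aq) + Cr³⁺(aq)
Q = [Fe²⁺]·[Cr³⁺] / ([Fe³⁺]·[Cr²⁺]); log Q = 2.905.
E = E° − (0.0592/n) log Q = +1.21 − (0.0592/1)(2.905) = +1.038 V.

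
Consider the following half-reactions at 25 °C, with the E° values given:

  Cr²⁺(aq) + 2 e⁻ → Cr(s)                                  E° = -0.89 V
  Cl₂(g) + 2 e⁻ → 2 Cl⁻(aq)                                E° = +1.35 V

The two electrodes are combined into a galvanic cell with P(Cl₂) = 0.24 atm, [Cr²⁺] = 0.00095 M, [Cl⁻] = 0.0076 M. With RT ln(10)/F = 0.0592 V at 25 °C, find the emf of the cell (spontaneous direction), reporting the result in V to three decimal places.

Cl₂/Cl⁻ is the cathode (higher E°), Cr²⁺/Cr the anode: E°cell = +1.35 − (-0.89) = +2.24 V, n = 2.
Overall: Cl₂(g) + Cr(s) → 2 Cl⁻(aq) + Cr²⁺(aq)
Q = [Cl⁻]^2·[Cr²⁺] / (P(Cl₂)); log Q = -6.641.
E = E° − (0.0592/n) log Q = +2.24 − (0.0592/2)(-6.641) = +2.437 V.

+2.437 V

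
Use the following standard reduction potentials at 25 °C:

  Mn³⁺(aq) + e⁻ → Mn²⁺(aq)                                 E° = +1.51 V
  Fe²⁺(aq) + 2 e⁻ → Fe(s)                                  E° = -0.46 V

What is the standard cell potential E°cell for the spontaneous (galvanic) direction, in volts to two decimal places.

The Mn³⁺/Mn²⁺ couple has the higher reduction potential, so it is the cathode; Fe²⁺/Fe is oxidised at the anode.
E°cell = E°(cathode) − E°(anode) = (+1.51) − (-0.46) = +1.97 V.

+1.97 V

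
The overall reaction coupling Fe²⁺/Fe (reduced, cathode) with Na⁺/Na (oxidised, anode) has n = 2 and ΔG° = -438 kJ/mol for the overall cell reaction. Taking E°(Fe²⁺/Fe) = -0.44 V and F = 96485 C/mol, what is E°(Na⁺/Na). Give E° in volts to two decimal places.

-2.71 V

E°cell = −ΔG°/(nF) = −(-438×10³)/((2)(96485)) = +2.270 V.
Since Fe²⁺/Fe is the cathode and Na⁺/Na the anode, E°cell = E°(Fe²⁺/Fe) − E°(Na⁺/Na).
So E°(Na⁺/Na) = E°(Fe²⁺/Fe) − E°cell = (-0.44) − (+2.270) = -2.71 V.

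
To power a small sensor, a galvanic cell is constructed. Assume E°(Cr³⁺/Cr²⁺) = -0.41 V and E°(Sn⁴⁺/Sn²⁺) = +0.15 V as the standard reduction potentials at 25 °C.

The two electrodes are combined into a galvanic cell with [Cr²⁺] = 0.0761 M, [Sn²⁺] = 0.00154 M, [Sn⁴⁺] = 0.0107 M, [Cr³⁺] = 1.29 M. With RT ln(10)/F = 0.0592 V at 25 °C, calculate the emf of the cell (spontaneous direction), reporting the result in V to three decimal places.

Sn⁴⁺/Sn²⁺ is the cathode (higher E°), Cr³⁺/Cr²⁺ the anode: E°cell = +0.15 − (-0.41) = +0.56 V, n = 2.
Overall: Sn⁴⁺(aq) + 2 Cr²⁺(aq) → Sn²⁺(aq) + 2 Cr³⁺(aq)
Q = [Sn²⁺]·[Cr³⁺]^2 / ([Sn⁴⁺]·[Cr²⁺]^2); log Q = 1.617.
E = E° − (0.0592/n) log Q = +0.56 − (0.0592/2)(1.617) = +0.512 V.

+0.512 V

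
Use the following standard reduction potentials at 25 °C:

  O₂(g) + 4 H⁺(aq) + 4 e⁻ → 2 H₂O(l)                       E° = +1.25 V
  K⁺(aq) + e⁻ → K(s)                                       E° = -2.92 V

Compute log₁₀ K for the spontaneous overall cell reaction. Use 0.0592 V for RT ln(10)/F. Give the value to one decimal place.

Cathode: O₂/H₂O; anode: K⁺/K. E°cell = +4.17 V, n = 4.
log K = nE°cell / 0.0592 = (4)(+4.17) / 0.0592 = 281.8.

281.8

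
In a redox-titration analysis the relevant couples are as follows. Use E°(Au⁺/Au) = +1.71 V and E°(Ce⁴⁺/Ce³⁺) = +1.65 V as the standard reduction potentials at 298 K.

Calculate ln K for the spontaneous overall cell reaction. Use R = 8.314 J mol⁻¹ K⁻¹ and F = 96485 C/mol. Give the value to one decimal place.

2.3

Cathode: Au⁺/Au; anode: Ce⁴⁺/Ce³⁺. E°cell = (+1.71) − (+1.65) = +0.06 V, with n = 1.
ΔG° = −nFE° = −RT ln K, so ln K = nFE°/(RT) = (1)(96485)(+0.06) / ((8.314)(298)) = 2.337.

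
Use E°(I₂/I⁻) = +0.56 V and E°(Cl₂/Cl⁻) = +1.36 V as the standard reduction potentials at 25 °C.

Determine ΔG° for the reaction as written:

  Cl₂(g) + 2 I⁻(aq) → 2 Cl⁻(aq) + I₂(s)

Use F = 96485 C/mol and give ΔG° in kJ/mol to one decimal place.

-154.4 kJ/mol

As written, Cl₂/Cl⁻ is reduced (cathode) and I₂/I⁻ is oxidised (anode), so E°cell = (+1.36) − (+0.56) = +0.80 V.
Balancing electrons gives n = 2.
ΔG° = −nFE° = −(2)(96485)(+0.80) = -154,376 J = -154.4 kJ/mol.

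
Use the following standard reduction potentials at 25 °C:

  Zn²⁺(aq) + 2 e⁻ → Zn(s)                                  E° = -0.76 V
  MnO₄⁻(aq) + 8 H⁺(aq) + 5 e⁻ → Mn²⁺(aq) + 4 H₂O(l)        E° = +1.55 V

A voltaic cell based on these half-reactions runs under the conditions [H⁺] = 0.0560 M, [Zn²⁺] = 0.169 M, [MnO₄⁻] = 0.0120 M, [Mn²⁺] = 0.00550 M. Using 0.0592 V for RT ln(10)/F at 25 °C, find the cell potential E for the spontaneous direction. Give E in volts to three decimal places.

MnO₄⁻/Mn²⁺ is the cathode (higher E°), Zn²⁺/Zn the anode: E°cell = +1.55 − (-0.76) = +2.31 V, n = 10.
Overall: 2 MnO₄⁻(aq) + 16 H⁺(aq) + 5 Zn(s) → 2 Mn²⁺(aq) + 8 H₂O(l) + 5 Zn²⁺(aq)
Q = [Mn²⁺]^2·[Zn²⁺]^5 / ([MnO₄⁻]^2·[H⁺]^16); log Q = 15.491.
E = E° − (0.0592/n) log Q = +2.31 − (0.0592/10)(15.491) = +2.218 V.

+2.218 V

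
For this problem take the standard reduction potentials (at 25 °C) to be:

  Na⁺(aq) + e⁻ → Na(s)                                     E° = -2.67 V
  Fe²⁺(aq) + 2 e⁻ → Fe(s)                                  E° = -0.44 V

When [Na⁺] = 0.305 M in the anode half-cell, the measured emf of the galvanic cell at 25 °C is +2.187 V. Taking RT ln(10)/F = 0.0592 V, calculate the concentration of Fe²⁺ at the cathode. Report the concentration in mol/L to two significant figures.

0.0033 M

Fe²⁺/Fe is the cathode, Na⁺/Na the anode: E°cell = +2.23 V, n = 2.
Overall reaction: Fe²⁺(aq) + 2 Na(s) → Fe(s) + 2 Na⁺(aq); Q = [Na⁺]^2/[Fe²⁺]^1.
From E = E° − (0.0592/n) log Q: log Q = (E° − E)·n/0.0592 = (+2.23 − (+2.187))·2/0.0592 = 1.4527.
So 1·log[Fe²⁺] = 2·log(0.305) − log Q = -1.0314 − (1.4527) = -2.4841; [Fe²⁺] = 10^(-2.4841) ≈ 0.0033 M.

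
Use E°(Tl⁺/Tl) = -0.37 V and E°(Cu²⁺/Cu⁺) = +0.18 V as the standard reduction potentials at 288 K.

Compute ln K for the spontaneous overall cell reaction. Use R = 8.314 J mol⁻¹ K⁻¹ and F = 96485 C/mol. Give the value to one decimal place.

Cathode: Cu²⁺/Cu⁺; anode: Tl⁺/Tl. E°cell = (+0.18) − (-0.37) = +0.55 V, with n = 1.
ΔG° = −nFE° = −RT ln K, so ln K = nFE°/(RT) = (1)(96485)(+0.55) / ((8.314)(288)) = 22.163.

22.2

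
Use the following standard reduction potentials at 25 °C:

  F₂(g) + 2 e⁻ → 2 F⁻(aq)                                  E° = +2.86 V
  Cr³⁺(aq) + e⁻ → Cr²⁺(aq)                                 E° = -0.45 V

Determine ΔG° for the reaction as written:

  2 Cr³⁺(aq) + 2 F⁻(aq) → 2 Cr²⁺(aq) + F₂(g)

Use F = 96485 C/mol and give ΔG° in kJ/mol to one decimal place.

As written, Cr³⁺/Cr²⁺ is reduced (cathode) and F₂/F⁻ is oxidised (anode), so E°cell = (-0.45) − (+2.86) = -3.31 V.
Balancing electrons gives n = 2.
ΔG° = −nFE° = −(2)(96485)(-3.31) = 638,731 J = +638.7 kJ/mol.

+638.7 kJ/mol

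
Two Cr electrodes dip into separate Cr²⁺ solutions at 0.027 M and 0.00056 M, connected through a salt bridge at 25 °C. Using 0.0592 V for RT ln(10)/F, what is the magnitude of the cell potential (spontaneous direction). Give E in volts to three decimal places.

For a concentration cell E°cell = 0. The 0.027 M side is the cathode (reduction is favoured where [Cr²⁺] is higher).
With n = 2, E = −(0.0592/2) log([Cr²⁺]ₐₙ/[Cr²⁺]꜀ₐₜ) = −(0.0592/2) log(0.00056/0.027) = −(0.0592/2)(-1.683) = +0.050 V.

+0.050 V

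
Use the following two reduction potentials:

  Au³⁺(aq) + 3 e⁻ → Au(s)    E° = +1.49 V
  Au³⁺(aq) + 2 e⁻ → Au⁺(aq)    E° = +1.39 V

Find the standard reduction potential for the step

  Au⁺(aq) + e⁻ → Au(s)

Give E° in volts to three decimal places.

Sequential free energies add, so n₃E°₃ = n₁E°₁ + n₂E°₂.
With n₃ = 3, and the known step contributing 2×(+1.39) V, the unknown satisfies 1·E° = 3×(+1.49) − 2×(+1.39) = +1.690.
E° = +1.690 / 1 = +1.690 V.

+1.690 V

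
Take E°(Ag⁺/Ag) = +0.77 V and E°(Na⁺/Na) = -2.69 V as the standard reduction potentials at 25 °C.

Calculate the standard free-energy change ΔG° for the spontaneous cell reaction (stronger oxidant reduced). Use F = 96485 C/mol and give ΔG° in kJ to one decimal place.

Ag⁺/Ag (E° = +0.77 V) is the cathode; Na⁺/Na (E° = -2.69 V) is the anode, so E°cell = +3.46 V.
Balancing electrons gives n = 1 (lcm of 1 and 1).
ΔG° = −nFE° = −(1)(96485)(+3.46) = -333,838 J = -333.8 kJ.

-333.8 kJ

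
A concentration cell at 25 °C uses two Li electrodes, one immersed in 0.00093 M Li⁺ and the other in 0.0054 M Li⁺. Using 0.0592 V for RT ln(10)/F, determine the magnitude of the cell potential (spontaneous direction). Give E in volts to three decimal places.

For a concentration cell E°cell = 0. The 0.0054 M side is the cathode (reduction is favoured where [Li⁺] is higher).
With n = 1, E = −(0.0592/1) log([Li⁺]ₐₙ/[Li⁺]꜀ₐₜ) = −(0.0592/1) log(0.00093/0.0054) = −(0.0592/1)(-0.764) = +0.045 V.

+0.045 V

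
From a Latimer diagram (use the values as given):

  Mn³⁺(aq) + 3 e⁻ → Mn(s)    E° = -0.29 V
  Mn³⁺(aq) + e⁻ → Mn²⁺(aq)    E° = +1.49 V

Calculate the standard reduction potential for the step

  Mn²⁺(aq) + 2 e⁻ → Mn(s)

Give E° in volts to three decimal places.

Sequential free energies add, so n₃E°₃ = n₁E°₁ + n₂E°₂.
With n₃ = 3, and the known step contributing 1×(+1.49) V, the unknown satisfies 2·E° = 3×(-0.29) − 1×(+1.49) = -2.360.
E° = -2.360 / 2 = -1.180 V.

-1.180 V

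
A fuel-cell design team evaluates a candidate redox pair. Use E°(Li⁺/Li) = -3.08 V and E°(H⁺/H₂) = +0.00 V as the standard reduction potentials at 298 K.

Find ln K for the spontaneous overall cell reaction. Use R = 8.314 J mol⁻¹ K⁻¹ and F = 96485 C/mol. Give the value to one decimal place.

239.9

Cathode: H⁺/H₂; anode: Li⁺/Li. E°cell = (+0.00) − (-3.08) = +3.08 V, with n = 2.
ΔG° = −nFE° = −RT ln K, so ln K = nFE°/(RT) = (2)(96485)(+3.08) / ((8.314)(298)) = 239.891.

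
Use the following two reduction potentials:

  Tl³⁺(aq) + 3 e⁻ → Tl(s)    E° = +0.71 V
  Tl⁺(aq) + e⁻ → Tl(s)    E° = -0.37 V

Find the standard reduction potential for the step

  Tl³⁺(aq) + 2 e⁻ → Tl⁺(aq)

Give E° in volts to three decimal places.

Sequential free energies add, so n₃E°₃ = n₁E°₁ + n₂E°₂.
With n₃ = 3, and the known step contributing 1×(-0.37) V, the unknown satisfies 2·E° = 3×(+0.71) − 1×(-0.37) = +2.500.
E° = +2.500 / 2 = +1.250 V.

+1.250 V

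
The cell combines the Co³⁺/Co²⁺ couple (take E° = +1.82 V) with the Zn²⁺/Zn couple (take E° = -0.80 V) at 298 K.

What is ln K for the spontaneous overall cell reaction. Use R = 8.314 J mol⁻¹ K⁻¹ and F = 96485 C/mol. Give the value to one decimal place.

204.1

Cathode: Co³⁺/Co²⁺; anode: Zn²⁺/Zn. E°cell = (+1.82) − (-0.80) = +2.62 V, with n = 2.
ΔG° = −nFE° = −RT ln K, so ln K = nFE°/(RT) = (2)(96485)(+2.62) / ((8.314)(298)) = 204.063.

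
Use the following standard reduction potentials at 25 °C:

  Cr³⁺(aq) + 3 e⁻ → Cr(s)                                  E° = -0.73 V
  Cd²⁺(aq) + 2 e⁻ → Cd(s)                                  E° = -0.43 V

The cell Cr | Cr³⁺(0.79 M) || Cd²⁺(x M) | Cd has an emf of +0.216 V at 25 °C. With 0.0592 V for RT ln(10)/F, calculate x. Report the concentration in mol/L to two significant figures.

Cd²⁺/Cd is the cathode, Cr³⁺/Cr the anode: E°cell = +0.30 V, n = 6.
Overall reaction: 3 Cd²⁺(aq) + 2 Cr(s) → 3 Cd(s) + 2 Cr³⁺(aq); Q = [Cr³⁺]^2/[Cd²⁺]^3.
From E = E° − (0.0592/n) log Q: log Q = (E° − E)·n/0.0592 = (+0.30 − (+0.216))·6/0.0592 = 8.5135.
So 3·log[Cd²⁺] = 2·log(0.79) − log Q = -0.2047 − (8.5135) = -8.7182; log[Cd²⁺] = -8.7182 / 3 = -2.9061; [Cd²⁺] = 10^(-2.9061) ≈ 0.0012 M.

0.0012 M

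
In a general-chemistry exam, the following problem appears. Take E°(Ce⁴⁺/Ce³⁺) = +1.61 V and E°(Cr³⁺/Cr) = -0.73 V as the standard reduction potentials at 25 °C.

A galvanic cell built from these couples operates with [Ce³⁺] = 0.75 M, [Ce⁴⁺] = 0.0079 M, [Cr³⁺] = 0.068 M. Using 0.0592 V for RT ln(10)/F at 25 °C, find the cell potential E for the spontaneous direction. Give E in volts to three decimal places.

Ce⁴⁺/Ce³⁺ is the cathode (higher E°), Cr³⁺/Cr the anode: E°cell = +1.61 − (-0.73) = +2.34 V, n = 3.
Overall: 3 Ce⁴⁺(aq) + Cr(s) → 3 Ce³⁺(aq) + Cr³⁺(aq)
Q = [Ce³⁺]^3·[Cr³⁺] / ([Ce⁴⁺]^3); log Q = 4.765.
E = E° − (0.0592/n) log Q = +2.34 − (0.0592/3)(4.765) = +2.246 V.

+2.246 V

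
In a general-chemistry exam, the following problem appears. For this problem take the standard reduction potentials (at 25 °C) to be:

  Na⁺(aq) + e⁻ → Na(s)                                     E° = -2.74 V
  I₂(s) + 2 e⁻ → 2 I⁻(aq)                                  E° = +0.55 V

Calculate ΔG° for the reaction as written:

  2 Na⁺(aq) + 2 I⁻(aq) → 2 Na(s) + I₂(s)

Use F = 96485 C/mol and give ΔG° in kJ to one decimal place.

+634.9 kJ

As written, Na⁺/Na is reduced (cathode) and I₂/I⁻ is oxidised (anode), so E°cell = (-2.74) − (+0.55) = -3.29 V.
Balancing electrons gives n = 2.
ΔG° = −nFE° = −(2)(96485)(-3.29) = 634,871 J = +634.9 kJ.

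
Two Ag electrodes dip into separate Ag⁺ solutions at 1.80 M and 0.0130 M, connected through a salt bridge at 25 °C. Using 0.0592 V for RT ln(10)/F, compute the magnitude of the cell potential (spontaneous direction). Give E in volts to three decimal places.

+0.127 V

For a concentration cell E°cell = 0. The 1.80 M side is the cathode (reduction is favoured where [Ag⁺] is higher).
With n = 1, E = −(0.0592/1) log([Ag⁺]ₐₙ/[Ag⁺]꜀ₐₜ) = −(0.0592/1) log(0.013/1.8) = −(0.0592/1)(-2.141) = +0.127 V.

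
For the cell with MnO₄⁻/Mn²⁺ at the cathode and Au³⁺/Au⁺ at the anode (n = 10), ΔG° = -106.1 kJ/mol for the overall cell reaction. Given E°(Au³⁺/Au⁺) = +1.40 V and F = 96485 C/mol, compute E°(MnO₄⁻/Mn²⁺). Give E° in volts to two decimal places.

E°cell = −ΔG°/(nF) = −(-106.1×10³)/((10)(96485)) = +0.110 V.
Since MnO₄⁻/Mn²⁺ is the cathode and Au³⁺/Au⁺ the anode, E°cell = E°(MnO₄⁻/Mn²⁺) − E°(Au³⁺/Au⁺).
So E°(MnO₄⁻/Mn²⁺) = E°cell + E°(Au³⁺/Au⁺) = +0.110 + (+1.40) = +1.51 V.

+1.51 V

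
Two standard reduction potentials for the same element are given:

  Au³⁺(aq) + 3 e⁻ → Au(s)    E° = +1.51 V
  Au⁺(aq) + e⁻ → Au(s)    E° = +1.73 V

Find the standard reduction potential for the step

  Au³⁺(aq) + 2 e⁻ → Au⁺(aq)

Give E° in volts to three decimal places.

+1.400 V

Sequential free energies add, so n₃E°₃ = n₁E°₁ + n₂E°₂.
With n₃ = 3, and the known step contributing 1×(+1.73) V, the unknown satisfies 2·E° = 3×(+1.51) − 1×(+1.73) = +2.800.
E° = +2.800 / 2 = +1.400 V.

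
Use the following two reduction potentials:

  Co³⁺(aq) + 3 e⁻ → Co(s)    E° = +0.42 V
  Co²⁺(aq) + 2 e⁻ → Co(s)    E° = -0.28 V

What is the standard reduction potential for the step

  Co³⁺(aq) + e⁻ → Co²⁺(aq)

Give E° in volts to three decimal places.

+1.820 V

Sequential free energies add, so n₃E°₃ = n₁E°₁ + n₂E°₂.
With n₃ = 3, and the known step contributing 2×(-0.28) V, the unknown satisfies 1·E° = 3×(+0.42) − 2×(-0.28) = +1.820.
E° = +1.820 / 1 = +1.820 V.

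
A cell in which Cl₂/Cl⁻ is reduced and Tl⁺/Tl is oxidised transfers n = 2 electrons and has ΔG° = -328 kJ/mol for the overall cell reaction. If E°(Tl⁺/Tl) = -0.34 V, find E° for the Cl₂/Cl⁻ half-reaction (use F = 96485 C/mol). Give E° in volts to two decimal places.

E°cell = −ΔG°/(nF) = −(-328×10³)/((2)(96485)) = +1.700 V.
Since Cl₂/Cl⁻ is the cathode and Tl⁺/Tl the anode, E°cell = E°(Cl₂/Cl⁻) − E°(Tl⁺/Tl).
So E°(Cl₂/Cl⁻) = E°cell + E°(Tl⁺/Tl) = +1.700 + (-0.34) = +1.36 V.

+1.36 V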